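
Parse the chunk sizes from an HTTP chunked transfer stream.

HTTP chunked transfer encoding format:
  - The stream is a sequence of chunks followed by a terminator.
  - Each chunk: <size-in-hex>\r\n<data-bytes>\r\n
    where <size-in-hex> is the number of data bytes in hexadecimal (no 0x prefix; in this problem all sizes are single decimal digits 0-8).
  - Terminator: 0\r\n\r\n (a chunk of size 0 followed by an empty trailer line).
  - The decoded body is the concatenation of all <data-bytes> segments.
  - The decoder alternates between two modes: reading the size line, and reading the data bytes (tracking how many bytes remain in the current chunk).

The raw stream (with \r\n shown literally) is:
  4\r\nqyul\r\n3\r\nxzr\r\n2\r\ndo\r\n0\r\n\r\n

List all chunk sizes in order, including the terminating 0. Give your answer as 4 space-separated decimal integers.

Answer: 4 3 2 0

Derivation:
Chunk 1: stream[0..1]='4' size=0x4=4, data at stream[3..7]='qyul' -> body[0..4], body so far='qyul'
Chunk 2: stream[9..10]='3' size=0x3=3, data at stream[12..15]='xzr' -> body[4..7], body so far='qyulxzr'
Chunk 3: stream[17..18]='2' size=0x2=2, data at stream[20..22]='do' -> body[7..9], body so far='qyulxzrdo'
Chunk 4: stream[24..25]='0' size=0 (terminator). Final body='qyulxzrdo' (9 bytes)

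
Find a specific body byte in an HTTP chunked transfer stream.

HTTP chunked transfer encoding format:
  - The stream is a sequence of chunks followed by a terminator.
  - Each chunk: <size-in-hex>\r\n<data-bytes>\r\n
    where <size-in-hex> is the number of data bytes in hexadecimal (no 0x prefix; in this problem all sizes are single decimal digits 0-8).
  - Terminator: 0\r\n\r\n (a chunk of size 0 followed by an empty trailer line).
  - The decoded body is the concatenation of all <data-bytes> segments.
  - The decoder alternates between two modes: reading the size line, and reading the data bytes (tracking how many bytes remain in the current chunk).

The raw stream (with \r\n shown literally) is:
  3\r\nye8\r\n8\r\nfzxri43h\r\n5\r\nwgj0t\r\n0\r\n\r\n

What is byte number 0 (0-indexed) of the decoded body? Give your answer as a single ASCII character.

Chunk 1: stream[0..1]='3' size=0x3=3, data at stream[3..6]='ye8' -> body[0..3], body so far='ye8'
Chunk 2: stream[8..9]='8' size=0x8=8, data at stream[11..19]='fzxri43h' -> body[3..11], body so far='ye8fzxri43h'
Chunk 3: stream[21..22]='5' size=0x5=5, data at stream[24..29]='wgj0t' -> body[11..16], body so far='ye8fzxri43hwgj0t'
Chunk 4: stream[31..32]='0' size=0 (terminator). Final body='ye8fzxri43hwgj0t' (16 bytes)
Body byte 0 = 'y'

Answer: y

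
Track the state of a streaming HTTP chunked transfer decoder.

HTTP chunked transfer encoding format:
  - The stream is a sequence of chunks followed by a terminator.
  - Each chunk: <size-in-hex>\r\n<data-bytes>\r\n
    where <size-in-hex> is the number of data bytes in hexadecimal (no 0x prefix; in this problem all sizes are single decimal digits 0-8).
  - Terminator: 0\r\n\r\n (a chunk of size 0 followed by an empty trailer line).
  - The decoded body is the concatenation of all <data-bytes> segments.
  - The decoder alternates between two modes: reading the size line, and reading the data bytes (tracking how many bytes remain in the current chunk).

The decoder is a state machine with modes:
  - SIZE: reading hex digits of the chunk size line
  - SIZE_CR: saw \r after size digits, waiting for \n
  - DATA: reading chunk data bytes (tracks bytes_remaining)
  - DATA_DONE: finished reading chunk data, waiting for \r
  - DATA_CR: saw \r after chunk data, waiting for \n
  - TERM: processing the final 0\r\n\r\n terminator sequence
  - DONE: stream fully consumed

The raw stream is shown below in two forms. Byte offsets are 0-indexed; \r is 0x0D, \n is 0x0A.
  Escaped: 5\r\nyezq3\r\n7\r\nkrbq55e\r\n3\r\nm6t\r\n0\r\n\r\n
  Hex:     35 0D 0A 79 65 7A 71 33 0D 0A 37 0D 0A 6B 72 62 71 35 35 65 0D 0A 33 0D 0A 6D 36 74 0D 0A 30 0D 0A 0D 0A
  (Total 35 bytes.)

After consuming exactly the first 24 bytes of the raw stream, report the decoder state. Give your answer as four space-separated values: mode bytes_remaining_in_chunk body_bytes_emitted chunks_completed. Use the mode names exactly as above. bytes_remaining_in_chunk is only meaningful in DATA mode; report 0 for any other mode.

Answer: SIZE_CR 0 12 2

Derivation:
Byte 0 = '5': mode=SIZE remaining=0 emitted=0 chunks_done=0
Byte 1 = 0x0D: mode=SIZE_CR remaining=0 emitted=0 chunks_done=0
Byte 2 = 0x0A: mode=DATA remaining=5 emitted=0 chunks_done=0
Byte 3 = 'y': mode=DATA remaining=4 emitted=1 chunks_done=0
Byte 4 = 'e': mode=DATA remaining=3 emitted=2 chunks_done=0
Byte 5 = 'z': mode=DATA remaining=2 emitted=3 chunks_done=0
Byte 6 = 'q': mode=DATA remaining=1 emitted=4 chunks_done=0
Byte 7 = '3': mode=DATA_DONE remaining=0 emitted=5 chunks_done=0
Byte 8 = 0x0D: mode=DATA_CR remaining=0 emitted=5 chunks_done=0
Byte 9 = 0x0A: mode=SIZE remaining=0 emitted=5 chunks_done=1
Byte 10 = '7': mode=SIZE remaining=0 emitted=5 chunks_done=1
Byte 11 = 0x0D: mode=SIZE_CR remaining=0 emitted=5 chunks_done=1
Byte 12 = 0x0A: mode=DATA remaining=7 emitted=5 chunks_done=1
Byte 13 = 'k': mode=DATA remaining=6 emitted=6 chunks_done=1
Byte 14 = 'r': mode=DATA remaining=5 emitted=7 chunks_done=1
Byte 15 = 'b': mode=DATA remaining=4 emitted=8 chunks_done=1
Byte 16 = 'q': mode=DATA remaining=3 emitted=9 chunks_done=1
Byte 17 = '5': mode=DATA remaining=2 emitted=10 chunks_done=1
Byte 18 = '5': mode=DATA remaining=1 emitted=11 chunks_done=1
Byte 19 = 'e': mode=DATA_DONE remaining=0 emitted=12 chunks_done=1
Byte 20 = 0x0D: mode=DATA_CR remaining=0 emitted=12 chunks_done=1
Byte 21 = 0x0A: mode=SIZE remaining=0 emitted=12 chunks_done=2
Byte 22 = '3': mode=SIZE remaining=0 emitted=12 chunks_done=2
Byte 23 = 0x0D: mode=SIZE_CR remaining=0 emitted=12 chunks_done=2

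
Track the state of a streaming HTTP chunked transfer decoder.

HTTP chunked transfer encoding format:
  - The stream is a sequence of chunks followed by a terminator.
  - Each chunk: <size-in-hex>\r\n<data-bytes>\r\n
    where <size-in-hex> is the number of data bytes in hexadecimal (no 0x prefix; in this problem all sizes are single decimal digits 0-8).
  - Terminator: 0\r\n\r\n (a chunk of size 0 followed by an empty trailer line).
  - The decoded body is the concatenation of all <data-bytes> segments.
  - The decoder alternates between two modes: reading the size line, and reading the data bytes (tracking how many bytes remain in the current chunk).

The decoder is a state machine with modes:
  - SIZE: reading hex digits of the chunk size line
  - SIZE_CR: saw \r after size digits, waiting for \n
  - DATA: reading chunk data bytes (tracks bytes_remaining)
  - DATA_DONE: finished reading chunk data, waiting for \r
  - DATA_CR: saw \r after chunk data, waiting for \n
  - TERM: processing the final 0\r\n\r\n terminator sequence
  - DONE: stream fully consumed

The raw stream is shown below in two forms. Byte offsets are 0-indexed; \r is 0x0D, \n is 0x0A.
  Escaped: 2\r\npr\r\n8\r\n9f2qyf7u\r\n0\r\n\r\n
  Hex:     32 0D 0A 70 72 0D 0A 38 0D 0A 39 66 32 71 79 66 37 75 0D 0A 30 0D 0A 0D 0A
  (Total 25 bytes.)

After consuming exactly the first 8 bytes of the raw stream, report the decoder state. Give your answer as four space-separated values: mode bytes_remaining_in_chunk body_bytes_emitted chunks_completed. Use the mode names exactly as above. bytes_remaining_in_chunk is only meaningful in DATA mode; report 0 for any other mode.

Answer: SIZE 0 2 1

Derivation:
Byte 0 = '2': mode=SIZE remaining=0 emitted=0 chunks_done=0
Byte 1 = 0x0D: mode=SIZE_CR remaining=0 emitted=0 chunks_done=0
Byte 2 = 0x0A: mode=DATA remaining=2 emitted=0 chunks_done=0
Byte 3 = 'p': mode=DATA remaining=1 emitted=1 chunks_done=0
Byte 4 = 'r': mode=DATA_DONE remaining=0 emitted=2 chunks_done=0
Byte 5 = 0x0D: mode=DATA_CR remaining=0 emitted=2 chunks_done=0
Byte 6 = 0x0A: mode=SIZE remaining=0 emitted=2 chunks_done=1
Byte 7 = '8': mode=SIZE remaining=0 emitted=2 chunks_done=1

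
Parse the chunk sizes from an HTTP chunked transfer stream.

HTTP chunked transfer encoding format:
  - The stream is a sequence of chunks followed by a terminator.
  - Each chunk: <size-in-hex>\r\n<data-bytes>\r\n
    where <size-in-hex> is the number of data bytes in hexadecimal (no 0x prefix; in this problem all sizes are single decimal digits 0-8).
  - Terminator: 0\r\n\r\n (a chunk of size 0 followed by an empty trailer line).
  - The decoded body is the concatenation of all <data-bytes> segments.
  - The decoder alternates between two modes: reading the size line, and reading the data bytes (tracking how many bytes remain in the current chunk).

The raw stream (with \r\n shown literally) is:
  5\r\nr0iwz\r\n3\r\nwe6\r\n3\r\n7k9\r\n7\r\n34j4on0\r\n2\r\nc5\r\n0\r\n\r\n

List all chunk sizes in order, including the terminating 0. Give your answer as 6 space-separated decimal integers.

Answer: 5 3 3 7 2 0

Derivation:
Chunk 1: stream[0..1]='5' size=0x5=5, data at stream[3..8]='r0iwz' -> body[0..5], body so far='r0iwz'
Chunk 2: stream[10..11]='3' size=0x3=3, data at stream[13..16]='we6' -> body[5..8], body so far='r0iwzwe6'
Chunk 3: stream[18..19]='3' size=0x3=3, data at stream[21..24]='7k9' -> body[8..11], body so far='r0iwzwe67k9'
Chunk 4: stream[26..27]='7' size=0x7=7, data at stream[29..36]='34j4on0' -> body[11..18], body so far='r0iwzwe67k934j4on0'
Chunk 5: stream[38..39]='2' size=0x2=2, data at stream[41..43]='c5' -> body[18..20], body so far='r0iwzwe67k934j4on0c5'
Chunk 6: stream[45..46]='0' size=0 (terminator). Final body='r0iwzwe67k934j4on0c5' (20 bytes)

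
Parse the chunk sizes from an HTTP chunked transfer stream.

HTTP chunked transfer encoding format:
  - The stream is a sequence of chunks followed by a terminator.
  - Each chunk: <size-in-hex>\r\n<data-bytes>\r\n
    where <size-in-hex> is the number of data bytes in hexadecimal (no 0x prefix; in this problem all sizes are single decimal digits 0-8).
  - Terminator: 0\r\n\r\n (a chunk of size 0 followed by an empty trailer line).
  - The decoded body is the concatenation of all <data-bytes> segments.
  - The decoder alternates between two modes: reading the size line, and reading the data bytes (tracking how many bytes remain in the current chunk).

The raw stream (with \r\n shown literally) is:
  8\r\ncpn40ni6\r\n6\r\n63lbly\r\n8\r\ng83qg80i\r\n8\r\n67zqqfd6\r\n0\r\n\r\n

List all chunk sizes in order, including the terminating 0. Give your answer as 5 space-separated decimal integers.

Chunk 1: stream[0..1]='8' size=0x8=8, data at stream[3..11]='cpn40ni6' -> body[0..8], body so far='cpn40ni6'
Chunk 2: stream[13..14]='6' size=0x6=6, data at stream[16..22]='63lbly' -> body[8..14], body so far='cpn40ni663lbly'
Chunk 3: stream[24..25]='8' size=0x8=8, data at stream[27..35]='g83qg80i' -> body[14..22], body so far='cpn40ni663lblyg83qg80i'
Chunk 4: stream[37..38]='8' size=0x8=8, data at stream[40..48]='67zqqfd6' -> body[22..30], body so far='cpn40ni663lblyg83qg80i67zqqfd6'
Chunk 5: stream[50..51]='0' size=0 (terminator). Final body='cpn40ni663lblyg83qg80i67zqqfd6' (30 bytes)

Answer: 8 6 8 8 0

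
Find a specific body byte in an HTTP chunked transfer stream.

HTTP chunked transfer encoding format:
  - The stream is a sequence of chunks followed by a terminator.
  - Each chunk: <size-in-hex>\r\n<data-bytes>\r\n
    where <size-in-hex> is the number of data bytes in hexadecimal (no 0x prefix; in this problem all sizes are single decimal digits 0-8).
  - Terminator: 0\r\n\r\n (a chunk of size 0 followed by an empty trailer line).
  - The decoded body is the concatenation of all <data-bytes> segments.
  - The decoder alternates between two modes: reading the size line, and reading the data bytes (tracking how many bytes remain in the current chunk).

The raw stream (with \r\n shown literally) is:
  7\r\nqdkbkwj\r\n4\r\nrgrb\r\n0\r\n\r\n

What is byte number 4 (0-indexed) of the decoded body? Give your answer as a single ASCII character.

Chunk 1: stream[0..1]='7' size=0x7=7, data at stream[3..10]='qdkbkwj' -> body[0..7], body so far='qdkbkwj'
Chunk 2: stream[12..13]='4' size=0x4=4, data at stream[15..19]='rgrb' -> body[7..11], body so far='qdkbkwjrgrb'
Chunk 3: stream[21..22]='0' size=0 (terminator). Final body='qdkbkwjrgrb' (11 bytes)
Body byte 4 = 'k'

Answer: k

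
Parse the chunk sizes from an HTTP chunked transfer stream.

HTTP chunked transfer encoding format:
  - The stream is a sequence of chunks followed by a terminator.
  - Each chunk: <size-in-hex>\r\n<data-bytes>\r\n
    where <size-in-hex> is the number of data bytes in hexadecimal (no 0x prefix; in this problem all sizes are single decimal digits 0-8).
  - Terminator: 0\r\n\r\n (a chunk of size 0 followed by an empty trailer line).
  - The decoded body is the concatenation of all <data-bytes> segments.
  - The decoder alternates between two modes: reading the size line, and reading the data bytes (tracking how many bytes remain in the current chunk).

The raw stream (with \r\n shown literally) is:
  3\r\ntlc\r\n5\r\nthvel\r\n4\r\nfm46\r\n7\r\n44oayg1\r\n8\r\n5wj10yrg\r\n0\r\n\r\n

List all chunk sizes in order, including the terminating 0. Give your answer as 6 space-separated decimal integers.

Chunk 1: stream[0..1]='3' size=0x3=3, data at stream[3..6]='tlc' -> body[0..3], body so far='tlc'
Chunk 2: stream[8..9]='5' size=0x5=5, data at stream[11..16]='thvel' -> body[3..8], body so far='tlcthvel'
Chunk 3: stream[18..19]='4' size=0x4=4, data at stream[21..25]='fm46' -> body[8..12], body so far='tlcthvelfm46'
Chunk 4: stream[27..28]='7' size=0x7=7, data at stream[30..37]='44oayg1' -> body[12..19], body so far='tlcthvelfm4644oayg1'
Chunk 5: stream[39..40]='8' size=0x8=8, data at stream[42..50]='5wj10yrg' -> body[19..27], body so far='tlcthvelfm4644oayg15wj10yrg'
Chunk 6: stream[52..53]='0' size=0 (terminator). Final body='tlcthvelfm4644oayg15wj10yrg' (27 bytes)

Answer: 3 5 4 7 8 0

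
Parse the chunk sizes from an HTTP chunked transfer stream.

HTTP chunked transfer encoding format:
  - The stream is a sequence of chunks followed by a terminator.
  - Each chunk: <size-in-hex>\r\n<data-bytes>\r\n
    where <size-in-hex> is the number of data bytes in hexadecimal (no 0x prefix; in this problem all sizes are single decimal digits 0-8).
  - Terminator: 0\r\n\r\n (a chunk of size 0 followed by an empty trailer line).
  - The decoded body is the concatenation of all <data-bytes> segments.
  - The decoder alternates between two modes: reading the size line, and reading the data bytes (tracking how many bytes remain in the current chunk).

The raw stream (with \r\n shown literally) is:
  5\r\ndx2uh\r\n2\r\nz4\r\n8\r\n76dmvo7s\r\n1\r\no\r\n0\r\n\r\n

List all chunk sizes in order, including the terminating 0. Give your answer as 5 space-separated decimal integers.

Answer: 5 2 8 1 0

Derivation:
Chunk 1: stream[0..1]='5' size=0x5=5, data at stream[3..8]='dx2uh' -> body[0..5], body so far='dx2uh'
Chunk 2: stream[10..11]='2' size=0x2=2, data at stream[13..15]='z4' -> body[5..7], body so far='dx2uhz4'
Chunk 3: stream[17..18]='8' size=0x8=8, data at stream[20..28]='76dmvo7s' -> body[7..15], body so far='dx2uhz476dmvo7s'
Chunk 4: stream[30..31]='1' size=0x1=1, data at stream[33..34]='o' -> body[15..16], body so far='dx2uhz476dmvo7so'
Chunk 5: stream[36..37]='0' size=0 (terminator). Final body='dx2uhz476dmvo7so' (16 bytes)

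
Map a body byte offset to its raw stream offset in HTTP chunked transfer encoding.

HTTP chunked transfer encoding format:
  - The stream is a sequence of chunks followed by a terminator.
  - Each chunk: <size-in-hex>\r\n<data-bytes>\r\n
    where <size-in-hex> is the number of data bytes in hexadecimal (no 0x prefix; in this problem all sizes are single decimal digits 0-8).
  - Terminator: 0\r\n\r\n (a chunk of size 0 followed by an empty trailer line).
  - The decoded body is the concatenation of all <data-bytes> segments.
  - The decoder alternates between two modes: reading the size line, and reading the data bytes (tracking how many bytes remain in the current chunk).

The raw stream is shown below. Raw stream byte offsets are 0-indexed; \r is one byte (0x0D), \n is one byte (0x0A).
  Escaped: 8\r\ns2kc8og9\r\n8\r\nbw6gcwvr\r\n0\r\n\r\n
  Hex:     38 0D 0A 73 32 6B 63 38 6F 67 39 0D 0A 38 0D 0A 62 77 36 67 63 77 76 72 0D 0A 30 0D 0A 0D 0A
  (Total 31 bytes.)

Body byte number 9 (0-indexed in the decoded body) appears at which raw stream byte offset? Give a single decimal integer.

Chunk 1: stream[0..1]='8' size=0x8=8, data at stream[3..11]='s2kc8og9' -> body[0..8], body so far='s2kc8og9'
Chunk 2: stream[13..14]='8' size=0x8=8, data at stream[16..24]='bw6gcwvr' -> body[8..16], body so far='s2kc8og9bw6gcwvr'
Chunk 3: stream[26..27]='0' size=0 (terminator). Final body='s2kc8og9bw6gcwvr' (16 bytes)
Body byte 9 at stream offset 17

Answer: 17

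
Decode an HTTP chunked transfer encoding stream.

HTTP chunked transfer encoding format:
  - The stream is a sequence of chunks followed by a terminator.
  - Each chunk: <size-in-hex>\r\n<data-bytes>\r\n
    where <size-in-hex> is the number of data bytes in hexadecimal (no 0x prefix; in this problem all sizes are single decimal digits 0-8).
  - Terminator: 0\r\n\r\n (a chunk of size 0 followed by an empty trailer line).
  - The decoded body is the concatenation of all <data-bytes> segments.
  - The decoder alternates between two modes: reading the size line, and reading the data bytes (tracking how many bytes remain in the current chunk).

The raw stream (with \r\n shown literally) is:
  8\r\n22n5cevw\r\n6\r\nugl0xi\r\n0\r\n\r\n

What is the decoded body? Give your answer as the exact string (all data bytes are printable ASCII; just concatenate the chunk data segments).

Answer: 22n5cevwugl0xi

Derivation:
Chunk 1: stream[0..1]='8' size=0x8=8, data at stream[3..11]='22n5cevw' -> body[0..8], body so far='22n5cevw'
Chunk 2: stream[13..14]='6' size=0x6=6, data at stream[16..22]='ugl0xi' -> body[8..14], body so far='22n5cevwugl0xi'
Chunk 3: stream[24..25]='0' size=0 (terminator). Final body='22n5cevwugl0xi' (14 bytes)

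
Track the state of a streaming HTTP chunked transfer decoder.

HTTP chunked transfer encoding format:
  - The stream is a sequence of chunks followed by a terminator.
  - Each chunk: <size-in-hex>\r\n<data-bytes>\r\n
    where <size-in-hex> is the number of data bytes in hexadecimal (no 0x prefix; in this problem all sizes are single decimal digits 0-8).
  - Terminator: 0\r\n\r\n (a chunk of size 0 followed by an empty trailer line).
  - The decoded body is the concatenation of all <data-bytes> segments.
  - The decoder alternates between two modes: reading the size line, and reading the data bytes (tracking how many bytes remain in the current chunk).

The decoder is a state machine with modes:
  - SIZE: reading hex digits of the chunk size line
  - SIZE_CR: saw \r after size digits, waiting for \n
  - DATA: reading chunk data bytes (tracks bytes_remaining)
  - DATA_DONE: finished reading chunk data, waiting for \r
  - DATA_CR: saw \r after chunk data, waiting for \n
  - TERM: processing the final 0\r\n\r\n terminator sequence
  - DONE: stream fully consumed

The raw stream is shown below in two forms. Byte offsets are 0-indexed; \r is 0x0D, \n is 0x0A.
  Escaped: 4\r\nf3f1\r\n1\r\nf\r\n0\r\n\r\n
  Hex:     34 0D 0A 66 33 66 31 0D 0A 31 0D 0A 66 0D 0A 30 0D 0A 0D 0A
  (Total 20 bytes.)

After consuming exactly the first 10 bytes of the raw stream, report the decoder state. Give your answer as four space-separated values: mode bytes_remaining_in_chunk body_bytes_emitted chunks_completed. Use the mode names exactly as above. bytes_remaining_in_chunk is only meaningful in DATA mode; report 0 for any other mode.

Answer: SIZE 0 4 1

Derivation:
Byte 0 = '4': mode=SIZE remaining=0 emitted=0 chunks_done=0
Byte 1 = 0x0D: mode=SIZE_CR remaining=0 emitted=0 chunks_done=0
Byte 2 = 0x0A: mode=DATA remaining=4 emitted=0 chunks_done=0
Byte 3 = 'f': mode=DATA remaining=3 emitted=1 chunks_done=0
Byte 4 = '3': mode=DATA remaining=2 emitted=2 chunks_done=0
Byte 5 = 'f': mode=DATA remaining=1 emitted=3 chunks_done=0
Byte 6 = '1': mode=DATA_DONE remaining=0 emitted=4 chunks_done=0
Byte 7 = 0x0D: mode=DATA_CR remaining=0 emitted=4 chunks_done=0
Byte 8 = 0x0A: mode=SIZE remaining=0 emitted=4 chunks_done=1
Byte 9 = '1': mode=SIZE remaining=0 emitted=4 chunks_done=1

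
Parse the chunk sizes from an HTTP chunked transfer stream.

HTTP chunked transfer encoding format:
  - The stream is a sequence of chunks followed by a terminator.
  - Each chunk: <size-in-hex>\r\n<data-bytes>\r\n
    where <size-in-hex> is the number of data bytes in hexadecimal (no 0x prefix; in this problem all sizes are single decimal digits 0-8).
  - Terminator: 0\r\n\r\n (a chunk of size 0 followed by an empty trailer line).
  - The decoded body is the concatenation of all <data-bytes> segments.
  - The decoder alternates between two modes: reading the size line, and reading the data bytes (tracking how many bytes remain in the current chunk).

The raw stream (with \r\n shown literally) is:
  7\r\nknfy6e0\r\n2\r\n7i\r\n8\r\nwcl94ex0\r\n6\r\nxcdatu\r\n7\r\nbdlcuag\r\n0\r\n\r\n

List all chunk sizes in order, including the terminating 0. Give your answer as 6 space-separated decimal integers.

Answer: 7 2 8 6 7 0

Derivation:
Chunk 1: stream[0..1]='7' size=0x7=7, data at stream[3..10]='knfy6e0' -> body[0..7], body so far='knfy6e0'
Chunk 2: stream[12..13]='2' size=0x2=2, data at stream[15..17]='7i' -> body[7..9], body so far='knfy6e07i'
Chunk 3: stream[19..20]='8' size=0x8=8, data at stream[22..30]='wcl94ex0' -> body[9..17], body so far='knfy6e07iwcl94ex0'
Chunk 4: stream[32..33]='6' size=0x6=6, data at stream[35..41]='xcdatu' -> body[17..23], body so far='knfy6e07iwcl94ex0xcdatu'
Chunk 5: stream[43..44]='7' size=0x7=7, data at stream[46..53]='bdlcuag' -> body[23..30], body so far='knfy6e07iwcl94ex0xcdatubdlcuag'
Chunk 6: stream[55..56]='0' size=0 (terminator). Final body='knfy6e07iwcl94ex0xcdatubdlcuag' (30 bytes)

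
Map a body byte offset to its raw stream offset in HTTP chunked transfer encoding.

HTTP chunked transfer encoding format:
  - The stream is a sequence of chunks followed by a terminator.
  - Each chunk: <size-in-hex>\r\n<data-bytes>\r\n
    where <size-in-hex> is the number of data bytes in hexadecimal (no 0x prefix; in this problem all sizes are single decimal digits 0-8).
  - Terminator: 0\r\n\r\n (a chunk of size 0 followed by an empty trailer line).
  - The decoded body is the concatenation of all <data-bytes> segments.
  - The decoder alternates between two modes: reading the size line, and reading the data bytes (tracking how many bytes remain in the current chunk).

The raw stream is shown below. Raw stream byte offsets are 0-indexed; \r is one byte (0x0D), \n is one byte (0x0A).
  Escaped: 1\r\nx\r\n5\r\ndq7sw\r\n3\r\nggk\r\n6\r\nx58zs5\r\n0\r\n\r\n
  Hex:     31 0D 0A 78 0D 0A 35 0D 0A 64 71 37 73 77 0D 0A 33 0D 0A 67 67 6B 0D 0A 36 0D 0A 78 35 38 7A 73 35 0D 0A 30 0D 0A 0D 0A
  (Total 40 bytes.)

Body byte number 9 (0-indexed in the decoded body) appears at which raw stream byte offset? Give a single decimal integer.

Answer: 27

Derivation:
Chunk 1: stream[0..1]='1' size=0x1=1, data at stream[3..4]='x' -> body[0..1], body so far='x'
Chunk 2: stream[6..7]='5' size=0x5=5, data at stream[9..14]='dq7sw' -> body[1..6], body so far='xdq7sw'
Chunk 3: stream[16..17]='3' size=0x3=3, data at stream[19..22]='ggk' -> body[6..9], body so far='xdq7swggk'
Chunk 4: stream[24..25]='6' size=0x6=6, data at stream[27..33]='x58zs5' -> body[9..15], body so far='xdq7swggkx58zs5'
Chunk 5: stream[35..36]='0' size=0 (terminator). Final body='xdq7swggkx58zs5' (15 bytes)
Body byte 9 at stream offset 27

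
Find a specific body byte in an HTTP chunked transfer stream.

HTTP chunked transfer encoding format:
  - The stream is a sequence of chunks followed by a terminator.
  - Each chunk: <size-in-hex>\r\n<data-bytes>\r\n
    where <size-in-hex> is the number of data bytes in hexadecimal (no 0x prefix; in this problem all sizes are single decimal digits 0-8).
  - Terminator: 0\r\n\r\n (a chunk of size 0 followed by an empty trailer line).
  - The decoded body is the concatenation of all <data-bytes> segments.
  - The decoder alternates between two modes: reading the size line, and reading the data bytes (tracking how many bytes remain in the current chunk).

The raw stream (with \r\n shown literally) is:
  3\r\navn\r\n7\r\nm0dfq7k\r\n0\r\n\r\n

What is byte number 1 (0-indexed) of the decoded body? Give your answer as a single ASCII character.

Chunk 1: stream[0..1]='3' size=0x3=3, data at stream[3..6]='avn' -> body[0..3], body so far='avn'
Chunk 2: stream[8..9]='7' size=0x7=7, data at stream[11..18]='m0dfq7k' -> body[3..10], body so far='avnm0dfq7k'
Chunk 3: stream[20..21]='0' size=0 (terminator). Final body='avnm0dfq7k' (10 bytes)
Body byte 1 = 'v'

Answer: v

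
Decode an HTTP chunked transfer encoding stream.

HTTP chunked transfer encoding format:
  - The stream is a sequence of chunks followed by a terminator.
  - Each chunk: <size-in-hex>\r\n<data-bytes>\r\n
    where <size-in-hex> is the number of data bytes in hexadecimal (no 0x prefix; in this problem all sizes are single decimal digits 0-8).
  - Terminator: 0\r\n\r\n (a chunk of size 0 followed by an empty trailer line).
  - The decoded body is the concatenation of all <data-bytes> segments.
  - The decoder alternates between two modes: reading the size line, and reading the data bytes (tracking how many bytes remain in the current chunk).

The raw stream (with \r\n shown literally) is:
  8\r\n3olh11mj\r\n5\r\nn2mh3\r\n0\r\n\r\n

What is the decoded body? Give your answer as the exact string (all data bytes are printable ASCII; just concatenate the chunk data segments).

Answer: 3olh11mjn2mh3

Derivation:
Chunk 1: stream[0..1]='8' size=0x8=8, data at stream[3..11]='3olh11mj' -> body[0..8], body so far='3olh11mj'
Chunk 2: stream[13..14]='5' size=0x5=5, data at stream[16..21]='n2mh3' -> body[8..13], body so far='3olh11mjn2mh3'
Chunk 3: stream[23..24]='0' size=0 (terminator). Final body='3olh11mjn2mh3' (13 bytes)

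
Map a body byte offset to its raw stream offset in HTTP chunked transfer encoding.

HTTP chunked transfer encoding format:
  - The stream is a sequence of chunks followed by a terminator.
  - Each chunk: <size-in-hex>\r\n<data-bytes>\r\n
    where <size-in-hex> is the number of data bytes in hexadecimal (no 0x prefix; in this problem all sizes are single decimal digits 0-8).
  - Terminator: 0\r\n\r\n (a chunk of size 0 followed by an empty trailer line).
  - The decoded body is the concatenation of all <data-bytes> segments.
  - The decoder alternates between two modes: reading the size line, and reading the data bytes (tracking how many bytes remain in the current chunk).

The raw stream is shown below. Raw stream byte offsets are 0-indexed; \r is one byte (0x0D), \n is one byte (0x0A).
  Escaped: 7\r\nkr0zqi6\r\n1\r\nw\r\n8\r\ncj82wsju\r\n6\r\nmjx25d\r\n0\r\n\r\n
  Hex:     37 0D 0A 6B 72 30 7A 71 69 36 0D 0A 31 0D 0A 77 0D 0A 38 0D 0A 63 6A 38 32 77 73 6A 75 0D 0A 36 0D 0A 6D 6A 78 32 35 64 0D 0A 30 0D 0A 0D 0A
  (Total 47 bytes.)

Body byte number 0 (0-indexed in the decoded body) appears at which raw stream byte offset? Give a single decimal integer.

Chunk 1: stream[0..1]='7' size=0x7=7, data at stream[3..10]='kr0zqi6' -> body[0..7], body so far='kr0zqi6'
Chunk 2: stream[12..13]='1' size=0x1=1, data at stream[15..16]='w' -> body[7..8], body so far='kr0zqi6w'
Chunk 3: stream[18..19]='8' size=0x8=8, data at stream[21..29]='cj82wsju' -> body[8..16], body so far='kr0zqi6wcj82wsju'
Chunk 4: stream[31..32]='6' size=0x6=6, data at stream[34..40]='mjx25d' -> body[16..22], body so far='kr0zqi6wcj82wsjumjx25d'
Chunk 5: stream[42..43]='0' size=0 (terminator). Final body='kr0zqi6wcj82wsjumjx25d' (22 bytes)
Body byte 0 at stream offset 3

Answer: 3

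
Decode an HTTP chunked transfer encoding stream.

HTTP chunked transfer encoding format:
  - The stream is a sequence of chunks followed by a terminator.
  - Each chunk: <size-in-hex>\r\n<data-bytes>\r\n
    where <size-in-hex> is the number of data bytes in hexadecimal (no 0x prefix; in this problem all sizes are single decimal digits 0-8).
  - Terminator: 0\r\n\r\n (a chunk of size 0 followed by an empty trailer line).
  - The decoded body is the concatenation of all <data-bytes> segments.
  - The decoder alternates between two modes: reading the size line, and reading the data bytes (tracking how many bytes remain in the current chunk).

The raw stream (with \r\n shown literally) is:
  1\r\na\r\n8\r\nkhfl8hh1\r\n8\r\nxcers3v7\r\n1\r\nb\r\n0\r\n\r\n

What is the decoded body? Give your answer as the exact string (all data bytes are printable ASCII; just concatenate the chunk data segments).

Answer: akhfl8hh1xcers3v7b

Derivation:
Chunk 1: stream[0..1]='1' size=0x1=1, data at stream[3..4]='a' -> body[0..1], body so far='a'
Chunk 2: stream[6..7]='8' size=0x8=8, data at stream[9..17]='khfl8hh1' -> body[1..9], body so far='akhfl8hh1'
Chunk 3: stream[19..20]='8' size=0x8=8, data at stream[22..30]='xcers3v7' -> body[9..17], body so far='akhfl8hh1xcers3v7'
Chunk 4: stream[32..33]='1' size=0x1=1, data at stream[35..36]='b' -> body[17..18], body so far='akhfl8hh1xcers3v7b'
Chunk 5: stream[38..39]='0' size=0 (terminator). Final body='akhfl8hh1xcers3v7b' (18 bytes)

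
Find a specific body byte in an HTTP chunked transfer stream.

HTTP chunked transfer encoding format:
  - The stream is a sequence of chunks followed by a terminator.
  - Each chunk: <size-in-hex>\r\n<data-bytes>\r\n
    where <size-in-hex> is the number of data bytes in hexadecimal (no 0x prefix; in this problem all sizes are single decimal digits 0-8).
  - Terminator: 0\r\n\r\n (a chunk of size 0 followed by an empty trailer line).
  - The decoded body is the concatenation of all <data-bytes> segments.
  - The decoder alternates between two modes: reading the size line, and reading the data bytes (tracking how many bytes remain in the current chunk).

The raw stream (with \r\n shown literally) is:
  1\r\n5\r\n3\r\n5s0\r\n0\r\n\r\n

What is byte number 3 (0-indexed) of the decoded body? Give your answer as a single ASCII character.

Chunk 1: stream[0..1]='1' size=0x1=1, data at stream[3..4]='5' -> body[0..1], body so far='5'
Chunk 2: stream[6..7]='3' size=0x3=3, data at stream[9..12]='5s0' -> body[1..4], body so far='55s0'
Chunk 3: stream[14..15]='0' size=0 (terminator). Final body='55s0' (4 bytes)
Body byte 3 = '0'

Answer: 0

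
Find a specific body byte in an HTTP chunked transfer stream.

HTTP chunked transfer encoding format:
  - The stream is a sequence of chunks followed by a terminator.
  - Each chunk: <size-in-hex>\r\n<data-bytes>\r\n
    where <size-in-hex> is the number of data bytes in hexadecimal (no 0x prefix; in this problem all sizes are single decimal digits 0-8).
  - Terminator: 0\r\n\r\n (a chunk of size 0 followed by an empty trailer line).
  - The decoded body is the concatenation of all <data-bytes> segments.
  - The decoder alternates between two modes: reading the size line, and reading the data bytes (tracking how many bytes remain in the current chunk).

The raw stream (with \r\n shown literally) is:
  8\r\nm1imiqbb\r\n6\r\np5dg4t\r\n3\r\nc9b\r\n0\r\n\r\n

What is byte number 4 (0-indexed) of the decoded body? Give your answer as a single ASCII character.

Answer: i

Derivation:
Chunk 1: stream[0..1]='8' size=0x8=8, data at stream[3..11]='m1imiqbb' -> body[0..8], body so far='m1imiqbb'
Chunk 2: stream[13..14]='6' size=0x6=6, data at stream[16..22]='p5dg4t' -> body[8..14], body so far='m1imiqbbp5dg4t'
Chunk 3: stream[24..25]='3' size=0x3=3, data at stream[27..30]='c9b' -> body[14..17], body so far='m1imiqbbp5dg4tc9b'
Chunk 4: stream[32..33]='0' size=0 (terminator). Final body='m1imiqbbp5dg4tc9b' (17 bytes)
Body byte 4 = 'i'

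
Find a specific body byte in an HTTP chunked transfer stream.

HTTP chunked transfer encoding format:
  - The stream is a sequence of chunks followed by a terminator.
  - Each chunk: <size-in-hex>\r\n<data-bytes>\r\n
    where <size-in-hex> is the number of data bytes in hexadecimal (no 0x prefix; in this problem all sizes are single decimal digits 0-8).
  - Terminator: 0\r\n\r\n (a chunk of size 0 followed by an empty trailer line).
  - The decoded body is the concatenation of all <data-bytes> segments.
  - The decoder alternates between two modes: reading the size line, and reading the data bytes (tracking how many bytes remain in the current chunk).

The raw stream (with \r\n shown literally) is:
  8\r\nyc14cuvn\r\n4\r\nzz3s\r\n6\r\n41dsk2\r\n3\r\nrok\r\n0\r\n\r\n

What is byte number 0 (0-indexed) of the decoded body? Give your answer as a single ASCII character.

Chunk 1: stream[0..1]='8' size=0x8=8, data at stream[3..11]='yc14cuvn' -> body[0..8], body so far='yc14cuvn'
Chunk 2: stream[13..14]='4' size=0x4=4, data at stream[16..20]='zz3s' -> body[8..12], body so far='yc14cuvnzz3s'
Chunk 3: stream[22..23]='6' size=0x6=6, data at stream[25..31]='41dsk2' -> body[12..18], body so far='yc14cuvnzz3s41dsk2'
Chunk 4: stream[33..34]='3' size=0x3=3, data at stream[36..39]='rok' -> body[18..21], body so far='yc14cuvnzz3s41dsk2rok'
Chunk 5: stream[41..42]='0' size=0 (terminator). Final body='yc14cuvnzz3s41dsk2rok' (21 bytes)
Body byte 0 = 'y'

Answer: y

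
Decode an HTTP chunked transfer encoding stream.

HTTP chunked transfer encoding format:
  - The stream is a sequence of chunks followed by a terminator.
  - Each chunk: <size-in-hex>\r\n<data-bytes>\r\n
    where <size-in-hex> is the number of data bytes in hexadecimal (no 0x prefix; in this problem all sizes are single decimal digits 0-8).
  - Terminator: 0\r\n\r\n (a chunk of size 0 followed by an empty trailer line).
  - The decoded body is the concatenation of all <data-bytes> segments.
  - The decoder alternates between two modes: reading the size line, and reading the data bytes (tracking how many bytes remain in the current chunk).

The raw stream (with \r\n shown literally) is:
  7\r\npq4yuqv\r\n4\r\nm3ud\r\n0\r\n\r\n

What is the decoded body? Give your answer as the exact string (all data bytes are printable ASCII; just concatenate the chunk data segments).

Chunk 1: stream[0..1]='7' size=0x7=7, data at stream[3..10]='pq4yuqv' -> body[0..7], body so far='pq4yuqv'
Chunk 2: stream[12..13]='4' size=0x4=4, data at stream[15..19]='m3ud' -> body[7..11], body so far='pq4yuqvm3ud'
Chunk 3: stream[21..22]='0' size=0 (terminator). Final body='pq4yuqvm3ud' (11 bytes)

Answer: pq4yuqvm3ud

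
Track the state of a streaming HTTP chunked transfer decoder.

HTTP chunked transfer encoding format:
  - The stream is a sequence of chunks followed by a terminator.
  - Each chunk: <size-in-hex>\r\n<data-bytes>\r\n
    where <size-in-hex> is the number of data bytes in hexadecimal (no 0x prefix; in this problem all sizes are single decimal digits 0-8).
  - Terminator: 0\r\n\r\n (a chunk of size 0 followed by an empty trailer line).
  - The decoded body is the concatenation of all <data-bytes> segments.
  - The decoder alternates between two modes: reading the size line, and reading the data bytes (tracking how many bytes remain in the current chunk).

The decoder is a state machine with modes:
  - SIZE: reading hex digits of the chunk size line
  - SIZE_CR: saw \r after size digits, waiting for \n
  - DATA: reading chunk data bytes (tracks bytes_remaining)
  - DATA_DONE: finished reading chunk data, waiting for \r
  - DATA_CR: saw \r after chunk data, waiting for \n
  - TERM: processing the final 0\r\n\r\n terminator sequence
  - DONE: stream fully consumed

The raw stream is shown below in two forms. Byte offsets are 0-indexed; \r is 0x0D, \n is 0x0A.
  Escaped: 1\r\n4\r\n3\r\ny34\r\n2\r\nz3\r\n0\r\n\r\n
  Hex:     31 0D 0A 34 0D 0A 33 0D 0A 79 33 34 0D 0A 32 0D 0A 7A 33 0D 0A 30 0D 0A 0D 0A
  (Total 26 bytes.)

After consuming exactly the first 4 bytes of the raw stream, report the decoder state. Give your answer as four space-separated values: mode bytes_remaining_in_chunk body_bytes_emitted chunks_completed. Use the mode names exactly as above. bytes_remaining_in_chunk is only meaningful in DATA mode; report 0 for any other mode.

Answer: DATA_DONE 0 1 0

Derivation:
Byte 0 = '1': mode=SIZE remaining=0 emitted=0 chunks_done=0
Byte 1 = 0x0D: mode=SIZE_CR remaining=0 emitted=0 chunks_done=0
Byte 2 = 0x0A: mode=DATA remaining=1 emitted=0 chunks_done=0
Byte 3 = '4': mode=DATA_DONE remaining=0 emitted=1 chunks_done=0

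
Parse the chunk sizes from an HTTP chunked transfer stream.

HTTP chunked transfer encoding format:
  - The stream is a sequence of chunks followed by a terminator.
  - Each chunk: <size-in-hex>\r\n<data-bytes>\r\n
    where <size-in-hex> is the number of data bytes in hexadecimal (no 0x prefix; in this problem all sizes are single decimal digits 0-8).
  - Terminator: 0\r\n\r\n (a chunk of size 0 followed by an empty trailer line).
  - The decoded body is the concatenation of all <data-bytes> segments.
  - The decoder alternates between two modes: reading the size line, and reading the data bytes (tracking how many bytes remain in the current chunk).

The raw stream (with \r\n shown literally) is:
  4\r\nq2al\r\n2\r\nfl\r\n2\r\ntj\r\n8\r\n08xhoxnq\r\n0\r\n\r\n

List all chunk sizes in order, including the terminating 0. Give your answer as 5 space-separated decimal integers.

Chunk 1: stream[0..1]='4' size=0x4=4, data at stream[3..7]='q2al' -> body[0..4], body so far='q2al'
Chunk 2: stream[9..10]='2' size=0x2=2, data at stream[12..14]='fl' -> body[4..6], body so far='q2alfl'
Chunk 3: stream[16..17]='2' size=0x2=2, data at stream[19..21]='tj' -> body[6..8], body so far='q2alfltj'
Chunk 4: stream[23..24]='8' size=0x8=8, data at stream[26..34]='08xhoxnq' -> body[8..16], body so far='q2alfltj08xhoxnq'
Chunk 5: stream[36..37]='0' size=0 (terminator). Final body='q2alfltj08xhoxnq' (16 bytes)

Answer: 4 2 2 8 0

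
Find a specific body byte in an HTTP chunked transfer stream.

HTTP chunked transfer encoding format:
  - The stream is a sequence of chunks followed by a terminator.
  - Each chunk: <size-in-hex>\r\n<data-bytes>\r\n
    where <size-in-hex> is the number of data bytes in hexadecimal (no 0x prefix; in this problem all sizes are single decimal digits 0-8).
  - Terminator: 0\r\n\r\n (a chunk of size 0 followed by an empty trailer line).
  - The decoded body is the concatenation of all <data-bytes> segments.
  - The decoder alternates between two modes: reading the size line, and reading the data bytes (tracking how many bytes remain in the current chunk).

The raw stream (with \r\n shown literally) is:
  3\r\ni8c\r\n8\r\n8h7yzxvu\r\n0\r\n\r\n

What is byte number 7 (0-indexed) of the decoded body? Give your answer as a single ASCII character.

Answer: z

Derivation:
Chunk 1: stream[0..1]='3' size=0x3=3, data at stream[3..6]='i8c' -> body[0..3], body so far='i8c'
Chunk 2: stream[8..9]='8' size=0x8=8, data at stream[11..19]='8h7yzxvu' -> body[3..11], body so far='i8c8h7yzxvu'
Chunk 3: stream[21..22]='0' size=0 (terminator). Final body='i8c8h7yzxvu' (11 bytes)
Body byte 7 = 'z'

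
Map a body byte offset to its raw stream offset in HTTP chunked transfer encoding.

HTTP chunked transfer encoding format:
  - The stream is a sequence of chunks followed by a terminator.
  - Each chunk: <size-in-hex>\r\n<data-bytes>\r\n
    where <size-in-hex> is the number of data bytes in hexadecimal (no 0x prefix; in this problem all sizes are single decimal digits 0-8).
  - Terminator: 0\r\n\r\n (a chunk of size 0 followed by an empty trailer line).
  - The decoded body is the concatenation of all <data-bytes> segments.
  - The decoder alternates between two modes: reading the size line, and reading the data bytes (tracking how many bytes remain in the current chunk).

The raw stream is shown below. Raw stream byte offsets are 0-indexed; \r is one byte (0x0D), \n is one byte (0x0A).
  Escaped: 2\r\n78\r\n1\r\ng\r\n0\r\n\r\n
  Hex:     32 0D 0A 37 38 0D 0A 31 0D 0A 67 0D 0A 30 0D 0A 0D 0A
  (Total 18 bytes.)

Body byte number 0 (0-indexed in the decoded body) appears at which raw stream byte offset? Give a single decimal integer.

Chunk 1: stream[0..1]='2' size=0x2=2, data at stream[3..5]='78' -> body[0..2], body so far='78'
Chunk 2: stream[7..8]='1' size=0x1=1, data at stream[10..11]='g' -> body[2..3], body so far='78g'
Chunk 3: stream[13..14]='0' size=0 (terminator). Final body='78g' (3 bytes)
Body byte 0 at stream offset 3

Answer: 3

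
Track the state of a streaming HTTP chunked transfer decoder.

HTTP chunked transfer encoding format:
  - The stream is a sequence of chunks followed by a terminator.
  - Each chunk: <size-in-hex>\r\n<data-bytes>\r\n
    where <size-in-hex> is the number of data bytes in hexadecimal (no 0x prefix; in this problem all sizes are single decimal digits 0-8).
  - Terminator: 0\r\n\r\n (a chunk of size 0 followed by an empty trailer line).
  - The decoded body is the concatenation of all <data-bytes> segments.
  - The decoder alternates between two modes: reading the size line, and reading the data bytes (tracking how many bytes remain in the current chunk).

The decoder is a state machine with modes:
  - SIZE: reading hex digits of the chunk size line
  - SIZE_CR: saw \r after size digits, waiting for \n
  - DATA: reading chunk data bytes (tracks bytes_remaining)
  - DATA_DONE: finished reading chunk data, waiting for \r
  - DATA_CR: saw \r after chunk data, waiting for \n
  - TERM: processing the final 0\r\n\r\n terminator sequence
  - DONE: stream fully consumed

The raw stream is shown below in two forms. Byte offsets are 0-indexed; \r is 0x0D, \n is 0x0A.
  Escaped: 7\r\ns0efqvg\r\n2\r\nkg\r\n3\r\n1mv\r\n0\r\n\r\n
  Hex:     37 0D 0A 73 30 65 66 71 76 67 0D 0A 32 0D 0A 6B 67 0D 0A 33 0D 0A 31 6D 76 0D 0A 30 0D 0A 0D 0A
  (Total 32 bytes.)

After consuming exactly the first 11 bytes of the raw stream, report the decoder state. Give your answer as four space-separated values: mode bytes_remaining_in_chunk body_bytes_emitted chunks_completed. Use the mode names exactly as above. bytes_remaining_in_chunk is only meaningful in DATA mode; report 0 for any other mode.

Byte 0 = '7': mode=SIZE remaining=0 emitted=0 chunks_done=0
Byte 1 = 0x0D: mode=SIZE_CR remaining=0 emitted=0 chunks_done=0
Byte 2 = 0x0A: mode=DATA remaining=7 emitted=0 chunks_done=0
Byte 3 = 's': mode=DATA remaining=6 emitted=1 chunks_done=0
Byte 4 = '0': mode=DATA remaining=5 emitted=2 chunks_done=0
Byte 5 = 'e': mode=DATA remaining=4 emitted=3 chunks_done=0
Byte 6 = 'f': mode=DATA remaining=3 emitted=4 chunks_done=0
Byte 7 = 'q': mode=DATA remaining=2 emitted=5 chunks_done=0
Byte 8 = 'v': mode=DATA remaining=1 emitted=6 chunks_done=0
Byte 9 = 'g': mode=DATA_DONE remaining=0 emitted=7 chunks_done=0
Byte 10 = 0x0D: mode=DATA_CR remaining=0 emitted=7 chunks_done=0

Answer: DATA_CR 0 7 0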